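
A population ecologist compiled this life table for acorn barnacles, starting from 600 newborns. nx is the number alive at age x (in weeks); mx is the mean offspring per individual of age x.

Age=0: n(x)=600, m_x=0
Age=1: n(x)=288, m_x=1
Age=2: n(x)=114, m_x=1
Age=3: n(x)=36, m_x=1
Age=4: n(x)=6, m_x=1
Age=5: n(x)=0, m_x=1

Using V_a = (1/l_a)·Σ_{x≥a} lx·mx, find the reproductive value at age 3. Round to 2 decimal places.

lx = nx/n0 = nx/600: 1, 0.48, 0.19, 0.06, 0.01, 0
lx·mx for x ≥ 3: 0.06, 0.01, 0 → sum = 0.07
V_3 = 0.07 / l_3 = 0.07 / 0.06 = 1.166667… → 1.17

1.17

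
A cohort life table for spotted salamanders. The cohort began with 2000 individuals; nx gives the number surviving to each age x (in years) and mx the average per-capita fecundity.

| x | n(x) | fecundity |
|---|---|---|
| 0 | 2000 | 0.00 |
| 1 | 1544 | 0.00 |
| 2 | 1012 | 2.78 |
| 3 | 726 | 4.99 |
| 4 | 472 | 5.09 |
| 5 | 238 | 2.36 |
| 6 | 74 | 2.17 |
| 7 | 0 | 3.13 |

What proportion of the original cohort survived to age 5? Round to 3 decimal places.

0.119

l_5 = n_5/n_0 = 238/2000 = 0.119 → 0.119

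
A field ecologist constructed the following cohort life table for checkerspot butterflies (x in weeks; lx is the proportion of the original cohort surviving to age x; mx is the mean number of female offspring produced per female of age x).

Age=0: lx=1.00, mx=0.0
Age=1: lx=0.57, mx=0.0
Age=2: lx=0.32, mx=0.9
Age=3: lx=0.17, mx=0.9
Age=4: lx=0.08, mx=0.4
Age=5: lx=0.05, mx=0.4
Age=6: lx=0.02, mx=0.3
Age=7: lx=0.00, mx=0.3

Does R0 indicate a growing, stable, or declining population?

R0 = Σ lx·mx = 0 + 0 + 0.288 + 0.153 + 0.032 + 0.02 + 0.006 + 0 = 0.499
R0 < 1, so the population is declining.

declining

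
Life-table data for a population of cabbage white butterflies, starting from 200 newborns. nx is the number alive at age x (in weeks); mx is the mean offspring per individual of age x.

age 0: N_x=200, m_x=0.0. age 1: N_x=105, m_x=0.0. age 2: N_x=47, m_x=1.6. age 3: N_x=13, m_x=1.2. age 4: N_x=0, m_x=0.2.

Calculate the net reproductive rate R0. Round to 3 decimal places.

lx = nx/n0 = nx/200: 1, 0.525, 0.235, 0.065, 0
lx·mx by age: 0, 0, 0.376, 0.078, 0
R0 = Σ lx·mx = 0.454 → 0.454

0.454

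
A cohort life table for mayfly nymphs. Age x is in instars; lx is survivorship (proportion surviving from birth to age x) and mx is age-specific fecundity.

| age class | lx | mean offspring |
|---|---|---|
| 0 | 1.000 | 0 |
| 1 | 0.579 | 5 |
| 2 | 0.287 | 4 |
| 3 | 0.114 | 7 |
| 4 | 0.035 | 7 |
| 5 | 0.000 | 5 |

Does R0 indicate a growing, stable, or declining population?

growing

R0 = Σ lx·mx = 0 + 2.895 + 1.148 + 0.798 + 0.245 + 0 = 5.086
R0 > 1, so the population is growing.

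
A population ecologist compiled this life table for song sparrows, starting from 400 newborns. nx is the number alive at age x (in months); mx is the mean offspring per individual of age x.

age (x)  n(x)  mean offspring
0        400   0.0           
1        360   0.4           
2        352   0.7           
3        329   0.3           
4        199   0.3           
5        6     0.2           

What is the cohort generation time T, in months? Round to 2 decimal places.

lx = nx/n0 = nx/400: 1, 0.9, 0.88, 0.8225, 0.4975, 0.015
lx·mx: 0, 0.36, 0.616, 0.24675, 0.14925, 0.003 → R0 = 1.375
x·lx·mx: 0, 0.36, 1.232, 0.74025, 0.597, 0.015 → Σ = 2.94425
T = 2.94425 / 1.375 = 2.141273… → 2.14

2.14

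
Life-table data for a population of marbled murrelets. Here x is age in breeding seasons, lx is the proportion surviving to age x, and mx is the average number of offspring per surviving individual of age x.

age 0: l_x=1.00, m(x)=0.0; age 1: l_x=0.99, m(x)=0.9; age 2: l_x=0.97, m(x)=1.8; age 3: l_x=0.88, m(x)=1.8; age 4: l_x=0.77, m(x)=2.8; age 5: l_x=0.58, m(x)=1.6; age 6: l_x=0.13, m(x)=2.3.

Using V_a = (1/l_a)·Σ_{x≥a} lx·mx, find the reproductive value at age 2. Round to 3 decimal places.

6.921

lx·mx for x ≥ 2: 1.746, 1.584, 2.156, 0.928, 0.299 → sum = 6.713
V_2 = 6.713 / l_2 = 6.713 / 0.97 = 6.920619… → 6.921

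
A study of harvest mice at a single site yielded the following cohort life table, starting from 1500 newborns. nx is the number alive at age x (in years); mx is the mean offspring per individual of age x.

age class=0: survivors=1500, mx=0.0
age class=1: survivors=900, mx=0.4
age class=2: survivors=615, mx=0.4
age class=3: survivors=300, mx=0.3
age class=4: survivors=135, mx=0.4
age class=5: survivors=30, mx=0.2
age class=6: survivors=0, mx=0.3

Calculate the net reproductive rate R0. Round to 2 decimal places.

lx = nx/n0 = nx/1500: 1, 0.6, 0.41, 0.2, 0.09, 0.02, 0
lx·mx by age: 0, 0.24, 0.164, 0.06, 0.036, 0.004, 0
R0 = Σ lx·mx = 0.504 → 0.50

0.50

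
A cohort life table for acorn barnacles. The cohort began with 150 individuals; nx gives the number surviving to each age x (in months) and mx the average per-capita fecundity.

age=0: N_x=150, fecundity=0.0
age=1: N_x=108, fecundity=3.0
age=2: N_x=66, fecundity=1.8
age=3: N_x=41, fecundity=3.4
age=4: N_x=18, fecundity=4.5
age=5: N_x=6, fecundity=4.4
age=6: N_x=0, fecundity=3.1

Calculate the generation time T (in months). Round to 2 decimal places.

lx = nx/n0 = nx/150: 1, 0.72, 0.44, 0.27333…, 0.12, 0.04, 0
lx·mx: 0, 2.16, 0.792, 0.929333…, 0.54, 0.176, 0 → R0 = 4.597333…
x·lx·mx: 0, 2.16, 1.584, 2.788…, 2.16, 0.88, 0 → Σ = 9.572…
T = 9.572… / 4.597333… = 2.082077… → 2.08

2.08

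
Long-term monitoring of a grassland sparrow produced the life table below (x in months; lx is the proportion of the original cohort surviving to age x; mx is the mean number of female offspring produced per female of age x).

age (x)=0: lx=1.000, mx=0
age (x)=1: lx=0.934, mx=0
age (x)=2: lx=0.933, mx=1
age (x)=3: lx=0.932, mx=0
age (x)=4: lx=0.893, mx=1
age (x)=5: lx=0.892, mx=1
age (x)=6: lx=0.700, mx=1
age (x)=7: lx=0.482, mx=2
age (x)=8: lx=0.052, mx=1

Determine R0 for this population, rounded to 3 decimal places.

lx·mx by age: 0, 0, 0.933, 0, 0.893, 0.892, 0.7, 0.964, 0.052
R0 = Σ lx·mx = 4.434 → 4.434

4.434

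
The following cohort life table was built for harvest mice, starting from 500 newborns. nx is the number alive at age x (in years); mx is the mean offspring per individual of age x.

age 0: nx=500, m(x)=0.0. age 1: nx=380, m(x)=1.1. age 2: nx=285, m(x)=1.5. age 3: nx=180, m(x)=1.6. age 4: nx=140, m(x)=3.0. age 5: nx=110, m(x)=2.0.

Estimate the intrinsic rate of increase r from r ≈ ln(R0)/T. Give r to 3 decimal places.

lx = nx/n0 = nx/500: 1, 0.76, 0.57, 0.36, 0.28, 0.22
R0 = Σ lx·mx = 0 + 0.836 + 0.855 + 0.576 + 0.84 + 0.44 = 3.547
Σ x·lx·mx = 9.834; T = 9.834/3.547 = 2.77248…
r ≈ ln(R0)/T = ln(3.547)/2.77248… = 0.45667… → 0.457

0.457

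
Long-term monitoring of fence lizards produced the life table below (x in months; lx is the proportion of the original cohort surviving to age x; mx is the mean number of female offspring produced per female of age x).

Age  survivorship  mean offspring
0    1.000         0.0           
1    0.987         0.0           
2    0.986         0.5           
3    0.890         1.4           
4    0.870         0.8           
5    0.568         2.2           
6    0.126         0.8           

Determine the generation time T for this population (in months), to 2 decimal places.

3.79

lx·mx: 0, 0, 0.493, 1.246, 0.696, 1.2496, 0.1008 → R0 = 3.7854
x·lx·mx: 0, 0, 0.986, 3.738, 2.784, 6.248, 0.6048 → Σ = 14.3608
T = 14.3608 / 3.7854 = 3.793734… → 3.79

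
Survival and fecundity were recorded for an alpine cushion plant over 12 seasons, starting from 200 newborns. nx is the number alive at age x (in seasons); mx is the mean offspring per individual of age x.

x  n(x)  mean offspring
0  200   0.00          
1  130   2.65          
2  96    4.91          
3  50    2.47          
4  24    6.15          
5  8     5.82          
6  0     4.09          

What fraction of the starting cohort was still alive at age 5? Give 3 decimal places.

0.040

l_5 = n_5/n_0 = 8/200 = 0.04 → 0.040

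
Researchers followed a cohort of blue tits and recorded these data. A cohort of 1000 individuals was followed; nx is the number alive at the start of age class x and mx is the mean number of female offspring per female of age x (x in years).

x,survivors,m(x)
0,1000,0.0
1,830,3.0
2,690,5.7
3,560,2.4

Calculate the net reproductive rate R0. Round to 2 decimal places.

lx = nx/n0 = nx/1000: 1, 0.83, 0.69, 0.56
lx·mx by age: 0, 2.49, 3.933, 1.344
R0 = Σ lx·mx = 7.767 → 7.77

7.77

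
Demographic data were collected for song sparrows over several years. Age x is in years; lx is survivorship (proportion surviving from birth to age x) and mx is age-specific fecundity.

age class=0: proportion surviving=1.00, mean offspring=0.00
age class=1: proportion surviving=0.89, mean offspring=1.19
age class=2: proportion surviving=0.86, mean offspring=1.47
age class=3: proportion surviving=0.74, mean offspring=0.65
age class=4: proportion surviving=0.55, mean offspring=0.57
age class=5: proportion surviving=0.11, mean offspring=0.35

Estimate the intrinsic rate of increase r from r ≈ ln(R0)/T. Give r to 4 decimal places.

0.5601

R0 = Σ lx·mx = 0 + 1.0591 + 1.2642 + 0.481 + 0.3135 + 0.0385 = 3.1563
Σ x·lx·mx = 6.477; T = 6.477/3.1563 = 2.05209…
r ≈ ln(R0)/T = ln(3.1563)/2.05209… = 0.560113… → 0.5601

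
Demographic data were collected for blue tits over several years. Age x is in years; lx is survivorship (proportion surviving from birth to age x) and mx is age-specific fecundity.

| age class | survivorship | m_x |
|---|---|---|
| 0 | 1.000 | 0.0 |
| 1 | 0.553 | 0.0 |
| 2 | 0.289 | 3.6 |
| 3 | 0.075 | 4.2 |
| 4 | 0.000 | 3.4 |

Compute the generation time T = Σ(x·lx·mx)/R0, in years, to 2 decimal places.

2.23

lx·mx: 0, 0, 1.0404, 0.315, 0 → R0 = 1.3554
x·lx·mx: 0, 0, 2.0808, 0.945, 0 → Σ = 3.0258
T = 3.0258 / 1.3554 = 2.232404… → 2.23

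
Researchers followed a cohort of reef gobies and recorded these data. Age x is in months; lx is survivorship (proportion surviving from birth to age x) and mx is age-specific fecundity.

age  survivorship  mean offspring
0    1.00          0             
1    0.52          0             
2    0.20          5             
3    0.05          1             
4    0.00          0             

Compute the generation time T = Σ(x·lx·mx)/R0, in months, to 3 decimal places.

lx·mx: 0, 0, 1, 0.05, 0 → R0 = 1.05
x·lx·mx: 0, 0, 2, 0.15, 0 → Σ = 2.15
T = 2.15 / 1.05 = 2.047619… → 2.048

2.048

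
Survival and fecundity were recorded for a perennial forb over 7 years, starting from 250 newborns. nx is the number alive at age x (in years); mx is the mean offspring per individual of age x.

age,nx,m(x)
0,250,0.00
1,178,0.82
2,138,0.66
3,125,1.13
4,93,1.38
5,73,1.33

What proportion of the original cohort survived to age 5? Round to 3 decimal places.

l_5 = n_5/n_0 = 73/250 = 0.292 → 0.292

0.292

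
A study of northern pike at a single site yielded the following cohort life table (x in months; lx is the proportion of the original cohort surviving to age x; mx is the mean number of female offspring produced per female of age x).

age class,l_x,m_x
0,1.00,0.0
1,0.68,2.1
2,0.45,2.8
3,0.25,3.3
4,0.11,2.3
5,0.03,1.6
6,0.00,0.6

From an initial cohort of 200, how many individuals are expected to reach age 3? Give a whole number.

50

Expected survivors = N0 · l_3 = 200 × 0.25 = 50 → 50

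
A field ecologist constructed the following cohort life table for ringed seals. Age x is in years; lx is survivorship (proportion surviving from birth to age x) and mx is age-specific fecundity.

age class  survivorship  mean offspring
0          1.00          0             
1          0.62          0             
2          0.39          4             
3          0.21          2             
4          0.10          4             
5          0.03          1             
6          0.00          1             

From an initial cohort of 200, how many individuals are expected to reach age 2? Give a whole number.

Expected survivors = N0 · l_2 = 200 × 0.39 = 78 → 78

78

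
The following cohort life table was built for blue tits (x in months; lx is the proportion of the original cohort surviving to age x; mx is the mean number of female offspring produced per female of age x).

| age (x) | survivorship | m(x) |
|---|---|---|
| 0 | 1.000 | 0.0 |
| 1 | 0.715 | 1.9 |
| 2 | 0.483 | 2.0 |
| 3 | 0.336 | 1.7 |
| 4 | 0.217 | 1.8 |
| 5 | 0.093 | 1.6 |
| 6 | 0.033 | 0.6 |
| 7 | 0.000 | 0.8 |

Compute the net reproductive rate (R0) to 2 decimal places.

lx·mx by age: 0, 1.3585, 0.966, 0.5712, 0.3906, 0.1488, 0.0198, 0
R0 = Σ lx·mx = 3.4549 → 3.45

3.45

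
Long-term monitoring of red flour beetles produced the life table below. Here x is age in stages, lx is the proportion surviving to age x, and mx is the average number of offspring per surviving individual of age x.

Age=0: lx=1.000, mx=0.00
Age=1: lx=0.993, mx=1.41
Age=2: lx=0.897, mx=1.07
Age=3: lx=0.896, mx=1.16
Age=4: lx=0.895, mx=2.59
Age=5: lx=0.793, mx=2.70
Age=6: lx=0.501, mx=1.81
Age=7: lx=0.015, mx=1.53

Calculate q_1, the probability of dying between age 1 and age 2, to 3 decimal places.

0.097

q_1 = (l_1 − l_2) / l_1 = (0.993 − 0.897) / 0.993
     = 0.096 / 0.993 = 0.096677… → 0.097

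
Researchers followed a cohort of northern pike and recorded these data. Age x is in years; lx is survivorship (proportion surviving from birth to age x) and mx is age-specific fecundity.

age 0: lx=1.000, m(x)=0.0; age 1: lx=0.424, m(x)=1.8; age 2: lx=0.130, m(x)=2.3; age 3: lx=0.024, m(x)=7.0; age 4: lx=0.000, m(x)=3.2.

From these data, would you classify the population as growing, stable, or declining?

R0 = Σ lx·mx = 0 + 0.7632 + 0.299 + 0.168 + 0 = 1.2302
R0 > 1, so the population is growing.

growing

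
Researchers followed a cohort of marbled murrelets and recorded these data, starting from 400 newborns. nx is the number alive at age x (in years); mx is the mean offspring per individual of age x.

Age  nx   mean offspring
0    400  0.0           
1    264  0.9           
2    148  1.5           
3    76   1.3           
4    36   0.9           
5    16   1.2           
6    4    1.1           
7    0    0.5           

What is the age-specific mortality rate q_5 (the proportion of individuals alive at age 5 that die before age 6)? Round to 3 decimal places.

0.750

lx = nx/n0 = nx/400: 1, 0.66, 0.37, 0.19, 0.09, 0.04, 0.01, 0
q_5 = (l_5 − l_6) / l_5 = (0.04 − 0.01) / 0.04
     = 0.03 / 0.04 = 0.75 → 0.750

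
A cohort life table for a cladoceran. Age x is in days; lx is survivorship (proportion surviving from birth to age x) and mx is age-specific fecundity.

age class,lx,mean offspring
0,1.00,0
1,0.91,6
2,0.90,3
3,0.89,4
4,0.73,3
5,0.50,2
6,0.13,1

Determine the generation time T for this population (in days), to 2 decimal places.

2.40

lx·mx: 0, 5.46, 2.7, 3.56, 2.19, 1, 0.13 → R0 = 15.04
x·lx·mx: 0, 5.46, 5.4, 10.68, 8.76, 5, 0.78 → Σ = 36.08
T = 36.08 / 15.04 = 2.398936… → 2.40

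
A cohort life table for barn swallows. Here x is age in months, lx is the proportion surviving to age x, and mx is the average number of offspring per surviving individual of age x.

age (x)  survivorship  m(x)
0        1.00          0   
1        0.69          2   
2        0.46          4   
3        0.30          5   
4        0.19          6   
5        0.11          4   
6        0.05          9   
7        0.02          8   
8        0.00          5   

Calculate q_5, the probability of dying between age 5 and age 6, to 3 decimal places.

0.545

q_5 = (l_5 − l_6) / l_5 = (0.11 − 0.05) / 0.11
     = 0.06 / 0.11 = 0.545455… → 0.545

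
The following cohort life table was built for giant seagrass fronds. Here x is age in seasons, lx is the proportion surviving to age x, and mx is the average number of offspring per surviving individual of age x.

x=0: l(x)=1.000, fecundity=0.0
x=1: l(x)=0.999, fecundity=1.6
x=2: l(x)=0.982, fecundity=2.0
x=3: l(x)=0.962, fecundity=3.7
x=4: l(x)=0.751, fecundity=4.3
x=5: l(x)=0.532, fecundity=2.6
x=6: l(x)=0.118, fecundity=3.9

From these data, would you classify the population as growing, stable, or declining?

R0 = Σ lx·mx = 0 + 1.5984 + 1.964 + 3.5594 + 3.2293 + 1.3832 + 0.4602 = 12.1945
R0 > 1, so the population is growing.

growing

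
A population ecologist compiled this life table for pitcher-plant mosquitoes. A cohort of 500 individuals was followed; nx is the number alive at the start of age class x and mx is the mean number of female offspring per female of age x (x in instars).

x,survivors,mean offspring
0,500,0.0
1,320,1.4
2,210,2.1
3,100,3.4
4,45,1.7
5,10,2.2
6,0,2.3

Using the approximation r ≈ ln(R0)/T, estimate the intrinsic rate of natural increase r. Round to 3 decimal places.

0.469

lx = nx/n0 = nx/500: 1, 0.64, 0.42, 0.2, 0.09, 0.02, 0
R0 = Σ lx·mx = 0 + 0.896 + 0.882 + 0.68 + 0.153 + 0.044 + 0 = 2.655
Σ x·lx·mx = 5.532; T = 5.532/2.655 = 2.08362…
r ≈ ln(R0)/T = ln(2.655)/2.08362… = 0.46863… → 0.469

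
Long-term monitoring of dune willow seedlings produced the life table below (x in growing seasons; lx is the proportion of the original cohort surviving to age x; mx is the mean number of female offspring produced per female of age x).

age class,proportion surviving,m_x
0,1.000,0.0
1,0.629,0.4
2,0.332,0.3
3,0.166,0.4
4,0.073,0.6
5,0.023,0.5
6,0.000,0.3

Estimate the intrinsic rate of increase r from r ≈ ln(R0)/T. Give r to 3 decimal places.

-0.401

R0 = Σ lx·mx = 0 + 0.2516 + 0.0996 + 0.0664 + 0.0438 + 0.0115 + 0 = 0.4729
Σ x·lx·mx = 0.8827; T = 0.8827/0.4729 = 1.86657…
r ≈ ln(R0)/T = ln(0.4729)/1.86657… = -0.4012… → -0.401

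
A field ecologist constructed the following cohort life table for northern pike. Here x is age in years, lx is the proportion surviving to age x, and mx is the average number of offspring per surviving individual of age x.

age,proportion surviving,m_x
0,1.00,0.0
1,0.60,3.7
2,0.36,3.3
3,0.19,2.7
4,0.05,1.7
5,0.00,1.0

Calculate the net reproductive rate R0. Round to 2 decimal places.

lx·mx by age: 0, 2.22, 1.188, 0.513, 0.085, 0
R0 = Σ lx·mx = 4.006 → 4.01

4.01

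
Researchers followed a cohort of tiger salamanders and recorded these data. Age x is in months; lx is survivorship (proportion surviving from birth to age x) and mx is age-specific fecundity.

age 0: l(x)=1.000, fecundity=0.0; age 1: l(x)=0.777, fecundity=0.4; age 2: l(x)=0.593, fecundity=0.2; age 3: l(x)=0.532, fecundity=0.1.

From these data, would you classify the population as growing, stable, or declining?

R0 = Σ lx·mx = 0 + 0.3108 + 0.1186 + 0.0532 = 0.4826
R0 < 1, so the population is declining.

declining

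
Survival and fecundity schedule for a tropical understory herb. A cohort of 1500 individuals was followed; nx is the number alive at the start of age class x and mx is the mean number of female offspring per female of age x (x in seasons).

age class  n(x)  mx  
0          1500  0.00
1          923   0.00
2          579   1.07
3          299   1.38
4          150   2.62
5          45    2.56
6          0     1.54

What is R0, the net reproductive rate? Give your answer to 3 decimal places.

1.027

lx = nx/n0 = nx/1500: 1, 0.61533…, 0.386, 0.19933…, 0.1, 0.03, 0
lx·mx by age: 0, 0, 0.41302, 0.27508…, 0.262, 0.0768, 0
R0 = Σ lx·mx = 1.0269… → 1.027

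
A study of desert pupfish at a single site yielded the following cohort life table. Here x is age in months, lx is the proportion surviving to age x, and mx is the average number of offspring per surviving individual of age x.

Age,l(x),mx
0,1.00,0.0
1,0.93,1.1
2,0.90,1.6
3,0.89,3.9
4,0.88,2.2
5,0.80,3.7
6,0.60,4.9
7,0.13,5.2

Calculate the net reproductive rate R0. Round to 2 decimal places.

14.45

lx·mx by age: 0, 1.023, 1.44, 3.471, 1.936, 2.96, 2.94, 0.676
R0 = Σ lx·mx = 14.446 → 14.45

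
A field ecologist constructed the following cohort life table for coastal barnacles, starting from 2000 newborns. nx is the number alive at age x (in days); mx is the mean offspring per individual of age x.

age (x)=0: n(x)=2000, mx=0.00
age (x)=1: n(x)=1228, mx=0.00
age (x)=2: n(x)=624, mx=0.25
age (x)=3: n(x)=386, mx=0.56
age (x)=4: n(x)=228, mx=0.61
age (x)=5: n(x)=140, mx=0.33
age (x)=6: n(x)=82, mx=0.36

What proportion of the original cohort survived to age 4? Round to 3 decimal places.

0.114

l_4 = n_4/n_0 = 228/2000 = 0.114 → 0.114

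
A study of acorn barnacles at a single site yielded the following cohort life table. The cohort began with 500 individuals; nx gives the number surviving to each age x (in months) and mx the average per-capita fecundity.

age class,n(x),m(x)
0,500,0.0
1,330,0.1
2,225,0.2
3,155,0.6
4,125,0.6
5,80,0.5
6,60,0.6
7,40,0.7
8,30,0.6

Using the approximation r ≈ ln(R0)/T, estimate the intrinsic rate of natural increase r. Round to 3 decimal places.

lx = nx/n0 = nx/500: 1, 0.66, 0.45, 0.31, 0.25, 0.16, 0.12, 0.08, 0.06
R0 = Σ lx·mx = 0 + 0.066 + 0.09 + 0.186 + 0.15 + 0.08 + 0.072 + 0.056 + 0.036 = 0.736
Σ x·lx·mx = 2.916; T = 2.916/0.736 = 3.96196…
r ≈ ln(R0)/T = ln(0.736)/3.96196… = -0.07737… → -0.077

-0.077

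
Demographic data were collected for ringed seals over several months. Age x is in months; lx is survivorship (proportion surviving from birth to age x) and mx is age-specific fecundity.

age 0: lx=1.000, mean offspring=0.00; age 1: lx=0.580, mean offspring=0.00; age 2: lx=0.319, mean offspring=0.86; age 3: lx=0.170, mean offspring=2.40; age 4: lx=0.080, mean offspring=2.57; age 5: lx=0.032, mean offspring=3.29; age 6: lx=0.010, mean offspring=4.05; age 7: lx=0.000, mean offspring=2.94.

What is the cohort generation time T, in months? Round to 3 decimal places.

lx·mx: 0, 0, 0.27434, 0.408, 0.2056, 0.10528, 0.0405, 0 → R0 = 1.03372
x·lx·mx: 0, 0, 0.54868, 1.224, 0.8224, 0.5264, 0.243, 0 → Σ = 3.36448
T = 3.36448 / 1.03372 = 3.25473… → 3.255

3.255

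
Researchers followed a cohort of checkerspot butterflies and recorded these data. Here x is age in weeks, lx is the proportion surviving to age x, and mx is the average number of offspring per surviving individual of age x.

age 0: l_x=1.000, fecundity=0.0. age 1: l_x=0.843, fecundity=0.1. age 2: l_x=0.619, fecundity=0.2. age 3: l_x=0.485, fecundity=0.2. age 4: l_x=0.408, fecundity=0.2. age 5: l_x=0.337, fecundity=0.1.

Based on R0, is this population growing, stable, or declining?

R0 = Σ lx·mx = 0 + 0.0843 + 0.1238 + 0.097 + 0.0816 + 0.0337 = 0.4204
R0 < 1, so the population is declining.

declining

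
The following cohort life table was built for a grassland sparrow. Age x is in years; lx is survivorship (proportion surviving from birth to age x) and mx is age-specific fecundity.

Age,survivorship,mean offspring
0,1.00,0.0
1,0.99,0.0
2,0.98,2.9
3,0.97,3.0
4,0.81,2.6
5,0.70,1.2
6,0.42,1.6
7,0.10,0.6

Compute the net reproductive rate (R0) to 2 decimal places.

9.43

lx·mx by age: 0, 0, 2.842, 2.91, 2.106, 0.84, 0.672, 0.06
R0 = Σ lx·mx = 9.43 → 9.43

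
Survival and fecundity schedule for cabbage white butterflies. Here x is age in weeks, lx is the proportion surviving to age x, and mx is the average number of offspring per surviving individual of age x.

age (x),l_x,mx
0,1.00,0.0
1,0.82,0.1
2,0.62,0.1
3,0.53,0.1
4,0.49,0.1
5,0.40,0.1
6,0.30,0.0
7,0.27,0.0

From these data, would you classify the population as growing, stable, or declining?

R0 = Σ lx·mx = 0 + 0.082 + 0.062 + 0.053 + 0.049 + 0.04 + 0 + 0 = 0.286
R0 < 1, so the population is declining.

declining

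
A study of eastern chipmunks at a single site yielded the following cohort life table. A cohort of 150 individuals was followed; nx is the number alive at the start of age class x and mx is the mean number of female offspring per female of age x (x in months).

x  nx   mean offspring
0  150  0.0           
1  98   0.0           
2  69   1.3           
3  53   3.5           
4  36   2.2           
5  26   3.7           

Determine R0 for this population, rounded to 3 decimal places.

lx = nx/n0 = nx/150: 1, 0.65333…, 0.46, 0.35333…, 0.24, 0.17333…
lx·mx by age: 0, 0, 0.598, 1.236667…, 0.528, 0.641333…
R0 = Σ lx·mx = 3.004… → 3.004

3.004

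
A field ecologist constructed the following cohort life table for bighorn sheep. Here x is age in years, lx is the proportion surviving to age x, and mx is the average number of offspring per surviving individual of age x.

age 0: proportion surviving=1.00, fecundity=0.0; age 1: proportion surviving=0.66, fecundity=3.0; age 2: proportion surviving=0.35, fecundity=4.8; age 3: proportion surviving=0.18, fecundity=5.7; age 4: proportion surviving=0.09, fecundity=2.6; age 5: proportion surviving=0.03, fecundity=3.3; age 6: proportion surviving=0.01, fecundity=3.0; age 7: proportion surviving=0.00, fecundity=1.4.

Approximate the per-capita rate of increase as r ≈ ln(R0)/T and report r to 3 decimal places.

0.815

R0 = Σ lx·mx = 0 + 1.98 + 1.68 + 1.026 + 0.234 + 0.099 + 0.03 + 0 = 5.049
Σ x·lx·mx = 10.029; T = 10.029/5.049 = 1.98633…
r ≈ ln(R0)/T = ln(5.049)/1.98633… = 0.81517… → 0.815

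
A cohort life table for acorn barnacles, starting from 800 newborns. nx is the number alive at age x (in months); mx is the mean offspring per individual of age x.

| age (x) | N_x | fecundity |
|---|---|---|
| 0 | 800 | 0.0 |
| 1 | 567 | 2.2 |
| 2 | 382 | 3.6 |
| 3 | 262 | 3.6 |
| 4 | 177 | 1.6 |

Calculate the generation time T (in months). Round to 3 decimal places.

2.068

lx = nx/n0 = nx/800: 1, 0.70875, 0.4775, 0.3275, 0.22125
lx·mx: 0, 1.55925, 1.719, 1.179, 0.354 → R0 = 4.81125
x·lx·mx: 0, 1.55925, 3.438, 3.537, 1.416 → Σ = 9.95025
T = 9.95025 / 4.81125 = 2.068122… → 2.068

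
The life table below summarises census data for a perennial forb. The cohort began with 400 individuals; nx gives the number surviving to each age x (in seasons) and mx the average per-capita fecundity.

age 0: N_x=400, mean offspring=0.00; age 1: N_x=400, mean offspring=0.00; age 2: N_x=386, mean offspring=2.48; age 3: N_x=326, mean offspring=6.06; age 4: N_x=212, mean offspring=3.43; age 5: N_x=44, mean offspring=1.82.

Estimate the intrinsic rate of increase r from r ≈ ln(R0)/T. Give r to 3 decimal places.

lx = nx/n0 = nx/400: 1, 1, 0.965, 0.815, 0.53, 0.11
R0 = Σ lx·mx = 0 + 0 + 2.3932 + 4.9389 + 1.8179 + 0.2002 = 9.3502
Σ x·lx·mx = 27.8757; T = 27.8757/9.3502 = 2.98129…
r ≈ ln(R0)/T = ln(9.3502)/2.98129… = 0.74981… → 0.750

0.750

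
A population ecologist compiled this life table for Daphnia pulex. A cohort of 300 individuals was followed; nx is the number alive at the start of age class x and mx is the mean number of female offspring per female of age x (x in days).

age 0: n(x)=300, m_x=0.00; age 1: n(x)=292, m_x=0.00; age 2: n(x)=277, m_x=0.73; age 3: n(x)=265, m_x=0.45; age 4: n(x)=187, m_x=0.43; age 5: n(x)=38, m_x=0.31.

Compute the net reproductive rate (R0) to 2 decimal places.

lx = nx/n0 = nx/300: 1, 0.97333…, 0.92333…, 0.88333…, 0.62333…, 0.12667…
lx·mx by age: 0, 0, 0.674033…, 0.3975…, 0.268033…, 0.039267…
R0 = Σ lx·mx = 1.378833… → 1.38

1.38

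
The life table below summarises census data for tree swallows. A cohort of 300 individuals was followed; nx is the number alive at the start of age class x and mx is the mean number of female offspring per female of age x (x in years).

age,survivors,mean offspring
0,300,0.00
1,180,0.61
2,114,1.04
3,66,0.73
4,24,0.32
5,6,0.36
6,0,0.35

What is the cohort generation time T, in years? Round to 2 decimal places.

lx = nx/n0 = nx/300: 1, 0.6, 0.38, 0.22, 0.08, 0.02, 0
lx·mx: 0, 0.366, 0.3952, 0.1606, 0.0256, 0.0072, 0 → R0 = 0.9546
x·lx·mx: 0, 0.366, 0.7904, 0.4818, 0.1024, 0.036, 0 → Σ = 1.7766
T = 1.7766 / 0.9546 = 1.861094… → 1.86

1.86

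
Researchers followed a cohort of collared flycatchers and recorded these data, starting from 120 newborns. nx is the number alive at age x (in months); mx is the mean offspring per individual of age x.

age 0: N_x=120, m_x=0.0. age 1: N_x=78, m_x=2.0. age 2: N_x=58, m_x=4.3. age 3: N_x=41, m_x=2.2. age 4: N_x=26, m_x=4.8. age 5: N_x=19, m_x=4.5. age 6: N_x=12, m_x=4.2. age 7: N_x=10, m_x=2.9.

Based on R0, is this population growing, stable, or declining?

lx = nx/n0 = nx/120: 1, 0.65, 0.48333…, 0.34167…, 0.21667…, 0.15833…, 0.1, 0.08333…
R0 = Σ lx·mx = 0 + 1.3 + 2.078333… + 0.751667… + 1.04… + 0.7125… + 0.42 + 0.241667… = 6.544167…
R0 > 1, so the population is growing.

growing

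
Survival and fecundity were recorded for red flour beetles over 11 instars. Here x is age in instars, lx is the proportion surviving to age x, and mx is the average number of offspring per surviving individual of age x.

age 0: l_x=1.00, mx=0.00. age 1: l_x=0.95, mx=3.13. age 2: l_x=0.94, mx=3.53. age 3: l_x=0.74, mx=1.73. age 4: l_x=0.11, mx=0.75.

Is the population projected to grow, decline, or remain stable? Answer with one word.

growing

R0 = Σ lx·mx = 0 + 2.9735 + 3.3182 + 1.2802 + 0.0825 = 7.6544
R0 > 1, so the population is growing.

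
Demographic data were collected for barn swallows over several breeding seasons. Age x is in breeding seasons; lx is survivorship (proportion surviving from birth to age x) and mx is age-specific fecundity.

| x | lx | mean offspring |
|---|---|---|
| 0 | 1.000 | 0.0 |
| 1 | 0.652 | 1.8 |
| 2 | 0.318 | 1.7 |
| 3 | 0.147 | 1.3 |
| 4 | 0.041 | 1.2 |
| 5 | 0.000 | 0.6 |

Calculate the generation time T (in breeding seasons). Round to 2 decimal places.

1.55

lx·mx: 0, 1.1736, 0.5406, 0.1911, 0.0492, 0 → R0 = 1.9545
x·lx·mx: 0, 1.1736, 1.0812, 0.5733, 0.1968, 0 → Σ = 3.0249
T = 3.0249 / 1.9545 = 1.547659… → 1.55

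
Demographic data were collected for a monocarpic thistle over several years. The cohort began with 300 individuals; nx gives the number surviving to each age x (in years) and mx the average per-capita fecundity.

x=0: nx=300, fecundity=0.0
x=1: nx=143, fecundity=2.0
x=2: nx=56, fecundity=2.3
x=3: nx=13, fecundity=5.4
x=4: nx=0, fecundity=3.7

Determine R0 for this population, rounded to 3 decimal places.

1.617

lx = nx/n0 = nx/300: 1, 0.47667…, 0.18667…, 0.04333…, 0
lx·mx by age: 0, 0.953333…, 0.429333…, 0.234…, 0
R0 = Σ lx·mx = 1.616667… → 1.617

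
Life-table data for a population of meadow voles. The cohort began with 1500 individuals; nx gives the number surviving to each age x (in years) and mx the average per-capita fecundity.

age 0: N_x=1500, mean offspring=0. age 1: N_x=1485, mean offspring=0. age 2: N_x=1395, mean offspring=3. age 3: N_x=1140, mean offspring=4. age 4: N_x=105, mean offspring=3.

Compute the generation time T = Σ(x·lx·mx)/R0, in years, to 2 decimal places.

lx = nx/n0 = nx/1500: 1, 0.99, 0.93, 0.76, 0.07
lx·mx: 0, 0, 2.79, 3.04, 0.21 → R0 = 6.04
x·lx·mx: 0, 0, 5.58, 9.12, 0.84 → Σ = 15.54
T = 15.54 / 6.04 = 2.572848… → 2.57

2.57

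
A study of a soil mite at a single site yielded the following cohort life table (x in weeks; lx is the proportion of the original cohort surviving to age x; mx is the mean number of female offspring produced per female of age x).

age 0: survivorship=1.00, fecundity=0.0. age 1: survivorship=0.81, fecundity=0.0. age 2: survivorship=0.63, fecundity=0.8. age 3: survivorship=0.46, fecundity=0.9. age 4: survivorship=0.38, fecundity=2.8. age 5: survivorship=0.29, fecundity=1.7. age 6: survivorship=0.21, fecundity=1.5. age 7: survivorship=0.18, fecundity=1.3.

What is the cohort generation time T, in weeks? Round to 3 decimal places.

4.133

lx·mx: 0, 0, 0.504, 0.414, 1.064, 0.493, 0.315, 0.234 → R0 = 3.024
x·lx·mx: 0, 0, 1.008, 1.242, 4.256, 2.465, 1.89, 1.638 → Σ = 12.499
T = 12.499 / 3.024 = 4.133267… → 4.133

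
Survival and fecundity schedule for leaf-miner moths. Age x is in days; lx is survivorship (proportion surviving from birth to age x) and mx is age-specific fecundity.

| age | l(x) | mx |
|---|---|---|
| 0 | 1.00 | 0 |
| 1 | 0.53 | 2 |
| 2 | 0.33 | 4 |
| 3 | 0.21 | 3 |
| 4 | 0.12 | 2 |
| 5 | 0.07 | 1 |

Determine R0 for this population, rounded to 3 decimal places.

3.320

lx·mx by age: 0, 1.06, 1.32, 0.63, 0.24, 0.07
R0 = Σ lx·mx = 3.32 → 3.320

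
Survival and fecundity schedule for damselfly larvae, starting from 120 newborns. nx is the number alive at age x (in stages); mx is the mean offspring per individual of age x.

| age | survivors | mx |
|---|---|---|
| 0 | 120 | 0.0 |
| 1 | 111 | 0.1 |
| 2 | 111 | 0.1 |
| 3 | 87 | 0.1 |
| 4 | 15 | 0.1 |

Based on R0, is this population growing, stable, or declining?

declining

lx = nx/n0 = nx/120: 1, 0.925, 0.925, 0.725, 0.125
R0 = Σ lx·mx = 0 + 0.0925 + 0.0925 + 0.0725 + 0.0125 = 0.27
R0 < 1, so the population is declining.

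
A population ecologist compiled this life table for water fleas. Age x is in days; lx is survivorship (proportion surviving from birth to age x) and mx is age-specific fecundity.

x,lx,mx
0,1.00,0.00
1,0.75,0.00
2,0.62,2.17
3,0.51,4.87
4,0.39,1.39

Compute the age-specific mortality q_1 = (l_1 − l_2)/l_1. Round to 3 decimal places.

0.173

q_1 = (l_1 − l_2) / l_1 = (0.75 − 0.62) / 0.75
     = 0.13 / 0.75 = 0.173333… → 0.173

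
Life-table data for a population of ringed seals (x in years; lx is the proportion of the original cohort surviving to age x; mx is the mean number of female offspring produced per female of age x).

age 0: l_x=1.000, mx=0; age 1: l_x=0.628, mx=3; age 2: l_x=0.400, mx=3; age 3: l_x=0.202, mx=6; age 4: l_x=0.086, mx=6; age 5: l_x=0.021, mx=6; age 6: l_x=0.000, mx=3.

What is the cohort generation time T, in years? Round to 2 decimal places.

2.15

lx·mx: 0, 1.884, 1.2, 1.212, 0.516, 0.126, 0 → R0 = 4.938
x·lx·mx: 0, 1.884, 2.4, 3.636, 2.064, 0.63, 0 → Σ = 10.614
T = 10.614 / 4.938 = 2.149453… → 2.15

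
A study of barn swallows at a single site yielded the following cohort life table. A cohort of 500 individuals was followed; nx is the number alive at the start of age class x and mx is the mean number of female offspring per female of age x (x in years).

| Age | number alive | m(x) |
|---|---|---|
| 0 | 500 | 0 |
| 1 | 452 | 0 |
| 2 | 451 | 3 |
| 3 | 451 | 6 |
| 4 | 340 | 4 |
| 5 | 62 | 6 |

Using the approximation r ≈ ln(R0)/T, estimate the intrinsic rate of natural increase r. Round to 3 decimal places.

0.783

lx = nx/n0 = nx/500: 1, 0.904, 0.902, 0.902, 0.68, 0.124
R0 = Σ lx·mx = 0 + 0 + 2.706 + 5.412 + 2.72 + 0.744 = 11.582
Σ x·lx·mx = 36.248; T = 36.248/11.582 = 3.12968…
r ≈ ln(R0)/T = ln(11.582)/3.12968… = 0.78265… → 0.783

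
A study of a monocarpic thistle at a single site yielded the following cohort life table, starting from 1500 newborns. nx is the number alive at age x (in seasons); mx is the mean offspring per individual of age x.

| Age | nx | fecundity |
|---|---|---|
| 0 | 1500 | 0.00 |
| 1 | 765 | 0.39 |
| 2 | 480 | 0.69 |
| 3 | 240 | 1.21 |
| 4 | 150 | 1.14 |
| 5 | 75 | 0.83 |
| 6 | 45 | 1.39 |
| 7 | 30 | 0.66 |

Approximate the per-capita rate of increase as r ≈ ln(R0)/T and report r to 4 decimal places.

lx = nx/n0 = nx/1500: 1, 0.51, 0.32, 0.16, 0.1, 0.05, 0.03, 0.02
R0 = Σ lx·mx = 0 + 0.1989 + 0.2208 + 0.1936 + 0.114 + 0.0415 + 0.0417 + 0.0132 = 0.8237
Σ x·lx·mx = 2.2274; T = 2.2274/0.8237 = 2.70414…
r ≈ ln(R0)/T = ln(0.8237)/2.70414… = -0.071723… → -0.0717

-0.0717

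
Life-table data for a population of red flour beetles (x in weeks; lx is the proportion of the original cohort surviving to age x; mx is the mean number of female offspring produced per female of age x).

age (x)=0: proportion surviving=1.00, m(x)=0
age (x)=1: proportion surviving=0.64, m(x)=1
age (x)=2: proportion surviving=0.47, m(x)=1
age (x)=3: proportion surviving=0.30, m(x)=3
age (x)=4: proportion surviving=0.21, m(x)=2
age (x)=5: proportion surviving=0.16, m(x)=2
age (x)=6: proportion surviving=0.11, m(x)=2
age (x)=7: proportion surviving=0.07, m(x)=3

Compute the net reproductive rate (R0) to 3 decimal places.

3.180

lx·mx by age: 0, 0.64, 0.47, 0.9, 0.42, 0.32, 0.22, 0.21
R0 = Σ lx·mx = 3.18 → 3.180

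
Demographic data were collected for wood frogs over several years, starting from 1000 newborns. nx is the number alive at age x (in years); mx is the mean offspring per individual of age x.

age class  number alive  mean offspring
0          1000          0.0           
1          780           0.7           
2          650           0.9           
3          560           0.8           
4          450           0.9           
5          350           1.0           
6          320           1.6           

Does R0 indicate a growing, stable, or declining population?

growing

lx = nx/n0 = nx/1000: 1, 0.78, 0.65, 0.56, 0.45, 0.35, 0.32
R0 = Σ lx·mx = 0 + 0.546 + 0.585 + 0.448 + 0.405 + 0.35 + 0.512 = 2.846
R0 > 1, so the population is growing.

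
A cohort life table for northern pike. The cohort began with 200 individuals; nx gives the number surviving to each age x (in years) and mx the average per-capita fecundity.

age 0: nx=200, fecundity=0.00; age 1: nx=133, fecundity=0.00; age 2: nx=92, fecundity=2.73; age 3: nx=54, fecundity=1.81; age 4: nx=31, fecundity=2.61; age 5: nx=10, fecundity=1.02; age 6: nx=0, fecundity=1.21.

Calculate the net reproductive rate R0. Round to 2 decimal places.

lx = nx/n0 = nx/200: 1, 0.665, 0.46, 0.27, 0.155, 0.05, 0
lx·mx by age: 0, 0, 1.2558, 0.4887, 0.40455, 0.051, 0
R0 = Σ lx·mx = 2.20005 → 2.20

2.20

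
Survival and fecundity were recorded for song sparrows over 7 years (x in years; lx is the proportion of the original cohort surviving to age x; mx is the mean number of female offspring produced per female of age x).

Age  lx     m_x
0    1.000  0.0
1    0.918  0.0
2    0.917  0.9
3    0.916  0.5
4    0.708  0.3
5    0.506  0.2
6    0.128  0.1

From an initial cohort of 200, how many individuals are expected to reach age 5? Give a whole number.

Expected survivors = N0 · l_5 = 200 × 0.506 = 101.2 → 101

101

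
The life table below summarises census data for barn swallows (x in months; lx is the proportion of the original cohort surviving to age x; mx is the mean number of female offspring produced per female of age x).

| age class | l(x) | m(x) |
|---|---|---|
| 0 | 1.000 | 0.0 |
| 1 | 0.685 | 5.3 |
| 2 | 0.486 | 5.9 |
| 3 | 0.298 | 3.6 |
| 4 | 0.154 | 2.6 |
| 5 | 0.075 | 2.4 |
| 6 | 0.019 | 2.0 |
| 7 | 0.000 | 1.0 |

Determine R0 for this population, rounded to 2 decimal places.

8.19

lx·mx by age: 0, 3.6305, 2.8674, 1.0728, 0.4004, 0.18, 0.038, 0
R0 = Σ lx·mx = 8.1891 → 8.19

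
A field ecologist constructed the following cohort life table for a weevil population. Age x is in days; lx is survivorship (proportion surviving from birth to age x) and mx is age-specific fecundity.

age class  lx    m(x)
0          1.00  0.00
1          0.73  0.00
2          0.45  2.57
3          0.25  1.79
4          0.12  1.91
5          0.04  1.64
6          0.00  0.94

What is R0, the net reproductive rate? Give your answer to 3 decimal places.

1.899

lx·mx by age: 0, 0, 1.1565, 0.4475, 0.2292, 0.0656, 0
R0 = Σ lx·mx = 1.8988 → 1.899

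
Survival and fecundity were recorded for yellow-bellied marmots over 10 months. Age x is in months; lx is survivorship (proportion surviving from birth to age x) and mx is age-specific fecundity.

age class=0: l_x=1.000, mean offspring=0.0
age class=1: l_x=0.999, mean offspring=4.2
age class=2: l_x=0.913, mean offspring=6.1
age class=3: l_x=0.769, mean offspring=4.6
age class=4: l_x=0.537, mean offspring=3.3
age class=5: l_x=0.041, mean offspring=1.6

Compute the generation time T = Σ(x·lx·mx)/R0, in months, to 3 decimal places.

2.204

lx·mx: 0, 4.1958, 5.5693, 3.5374, 1.7721, 0.0656 → R0 = 15.1402
x·lx·mx: 0, 4.1958, 11.1386, 10.6122, 7.0884, 0.328 → Σ = 33.363
T = 33.363 / 15.1402 = 2.203604… → 2.204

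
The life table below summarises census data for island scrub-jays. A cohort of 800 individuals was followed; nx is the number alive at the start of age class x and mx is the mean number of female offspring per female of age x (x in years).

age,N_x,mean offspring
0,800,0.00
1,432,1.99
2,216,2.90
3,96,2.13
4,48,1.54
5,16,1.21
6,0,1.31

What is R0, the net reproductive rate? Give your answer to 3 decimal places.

lx = nx/n0 = nx/800: 1, 0.54, 0.27, 0.12, 0.06, 0.02, 0
lx·mx by age: 0, 1.0746, 0.783, 0.2556, 0.0924, 0.0242, 0
R0 = Σ lx·mx = 2.2298 → 2.230

2.230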